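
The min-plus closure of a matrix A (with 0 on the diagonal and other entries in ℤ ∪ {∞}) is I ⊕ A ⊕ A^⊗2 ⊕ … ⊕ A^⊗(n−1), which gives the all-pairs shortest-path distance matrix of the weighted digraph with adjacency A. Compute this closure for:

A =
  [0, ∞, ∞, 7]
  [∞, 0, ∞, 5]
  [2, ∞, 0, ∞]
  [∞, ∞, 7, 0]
Closure =
  [0, ∞, 14, 7]
  [14, 0, 12, 5]
  [2, ∞, 0, 9]
  [9, ∞, 7, 0]

This is the Floyd-Warshall all-pairs shortest-path computation. For each intermediate vertex k = 0, 1, …, 3, update dist[i][j] ← min(dist[i][j], dist[i][k] + dist[k][j]). The final matrix gives, for each (i, j), the minimum total weight of any directed path from i to j (possibly empty when i = j).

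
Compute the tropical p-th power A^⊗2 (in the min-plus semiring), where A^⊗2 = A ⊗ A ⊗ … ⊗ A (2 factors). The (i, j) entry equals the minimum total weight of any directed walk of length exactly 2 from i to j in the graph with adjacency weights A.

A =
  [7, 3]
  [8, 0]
A^⊗2 =
  [11, 3]
  [8, 0]

Each entry (A^⊗2)_ij equals the minimum over all length-2 walks i = v_0 → v_1 → … → v_2 = j of Σ_t A[v_t][v_{t+1}]. For example, for (i, j) = (0, 1) we minimise over 2 possible intermediate vertex sequences; the minimum is 3, attained along the walk 0 → 1 → 1.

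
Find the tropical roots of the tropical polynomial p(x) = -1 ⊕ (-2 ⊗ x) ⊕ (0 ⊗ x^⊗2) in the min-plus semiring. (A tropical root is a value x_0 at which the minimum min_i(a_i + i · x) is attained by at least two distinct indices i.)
Roots: {-2, 1}

Each tropical root is a break point of the lower envelope of the lines y = a_i + i · x (there are 3 lines, with slopes 0, 1, ..., 2). Only the lines that attain the minimum somewhere contribute to roots; other lines are dominated. Here the surviving (envelope) indices are i = 2, i = 1, i = 0.
Intersections between consecutive envelope lines give the roots: for adjacent envelope indices i < j the intersection is x = (a_i − a_j) / (j − i). Reading off the sorted break points: {-2, 1}.
Verification: at each break x_0, at least two indices attain the minimum of min_i(a_i + i · x_0).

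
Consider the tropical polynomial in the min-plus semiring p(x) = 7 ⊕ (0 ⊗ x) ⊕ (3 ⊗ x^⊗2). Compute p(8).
p(8) = 7

A tropical monomial a ⊗ x^⊗i evaluates to a + i · x. Evaluating each term at x = 8:
  Term 0 contributes 7 + 0 · 8 = 7
  Term 1 contributes 0 + 1 · 8 = 8
  Term 2 contributes 3 + 2 · 8 = 19
p(8) = ⊕ of these = min[7, 8, 19] = 7.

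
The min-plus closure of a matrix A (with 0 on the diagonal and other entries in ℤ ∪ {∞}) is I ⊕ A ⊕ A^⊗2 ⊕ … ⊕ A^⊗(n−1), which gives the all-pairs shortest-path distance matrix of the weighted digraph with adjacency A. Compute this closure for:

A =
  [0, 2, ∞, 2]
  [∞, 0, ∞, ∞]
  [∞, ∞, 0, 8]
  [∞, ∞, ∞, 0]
Closure =
  [0, 2, ∞, 2]
  [∞, 0, ∞, ∞]
  [∞, ∞, 0, 8]
  [∞, ∞, ∞, 0]

This is the Floyd-Warshall all-pairs shortest-path computation. For each intermediate vertex k = 0, 1, …, 3, update dist[i][j] ← min(dist[i][j], dist[i][k] + dist[k][j]). The final matrix gives, for each (i, j), the minimum total weight of any directed path from i to j (possibly empty when i = j).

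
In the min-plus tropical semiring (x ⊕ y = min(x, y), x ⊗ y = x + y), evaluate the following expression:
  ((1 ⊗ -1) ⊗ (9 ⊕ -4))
((1 ⊗ -1) ⊗ (9 ⊕ -4)) = -4

Expand innermost to outermost. Recall ⊕ takes the minimum of its arguments and ⊗ takes their sum. Working out the expression ((1 ⊗ -1) ⊗ (9 ⊕ -4)) gives -4.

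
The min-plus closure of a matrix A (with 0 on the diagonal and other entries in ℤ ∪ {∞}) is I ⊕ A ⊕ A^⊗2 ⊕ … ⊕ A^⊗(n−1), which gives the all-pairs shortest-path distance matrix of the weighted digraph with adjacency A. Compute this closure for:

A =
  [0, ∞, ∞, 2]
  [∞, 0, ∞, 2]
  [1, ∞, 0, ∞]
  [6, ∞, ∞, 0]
Closure =
  [0, ∞, ∞, 2]
  [8, 0, ∞, 2]
  [1, ∞, 0, 3]
  [6, ∞, ∞, 0]

This is the Floyd-Warshall all-pairs shortest-path computation. For each intermediate vertex k = 0, 1, …, 3, update dist[i][j] ← min(dist[i][j], dist[i][k] + dist[k][j]). The final matrix gives, for each (i, j), the minimum total weight of any directed path from i to j (possibly empty when i = j).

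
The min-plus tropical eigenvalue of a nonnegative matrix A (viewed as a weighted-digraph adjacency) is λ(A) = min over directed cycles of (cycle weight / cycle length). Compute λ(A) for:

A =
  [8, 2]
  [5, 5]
λ(A) = 7/2

Enumerate directed cycles and compute their means (weight / length). Sample:
  cycle 0 → 0: weight = 8, length = 1, mean = 8/1 ≈ 8.000
  cycle 1 → 1: weight = 5, length = 1, mean = 5/1 ≈ 5.000
  cycle 0 → 1 → 0: weight = 7, length = 2, mean = 7/2 ≈ 3.500
  cycle 1 → 0 → 1: weight = 7, length = 2, mean = 7/2 ≈ 3.500
Minimum mean = 3.500, attained e.g. along the cycle 0 → 1 → 0 with weight 7 and length 2. So λ(A) = 7/2 = 7/2.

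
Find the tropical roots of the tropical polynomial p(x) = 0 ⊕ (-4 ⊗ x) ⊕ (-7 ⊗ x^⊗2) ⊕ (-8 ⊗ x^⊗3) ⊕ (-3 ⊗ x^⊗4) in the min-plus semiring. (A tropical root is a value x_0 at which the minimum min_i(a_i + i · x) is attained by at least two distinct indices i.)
Roots: {-5, 1, 3, 4}

Each tropical root is a break point of the lower envelope of the lines y = a_i + i · x (there are 5 lines, with slopes 0, 1, ..., 4). Only the lines that attain the minimum somewhere contribute to roots; other lines are dominated. Here the surviving (envelope) indices are i = 4, i = 3, i = 2, i = 1, i = 0.
Intersections between consecutive envelope lines give the roots: for adjacent envelope indices i < j the intersection is x = (a_i − a_j) / (j − i). Reading off the sorted break points: {-5, 1, 3, 4}.
Verification: at each break x_0, at least two indices attain the minimum of min_i(a_i + i · x_0).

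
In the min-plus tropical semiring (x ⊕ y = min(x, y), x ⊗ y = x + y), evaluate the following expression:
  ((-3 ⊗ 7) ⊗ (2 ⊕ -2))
((-3 ⊗ 7) ⊗ (2 ⊕ -2)) = 2

Expand innermost to outermost. Recall ⊕ takes the minimum of its arguments and ⊗ takes their sum. Working out the expression ((-3 ⊗ 7) ⊗ (2 ⊕ -2)) gives 2.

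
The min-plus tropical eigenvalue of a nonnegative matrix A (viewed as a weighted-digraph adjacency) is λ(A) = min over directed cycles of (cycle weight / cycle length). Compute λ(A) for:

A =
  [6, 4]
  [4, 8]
λ(A) = 4

Enumerate directed cycles and compute their means (weight / length). Sample:
  cycle 0 → 0: weight = 6, length = 1, mean = 6/1 ≈ 6.000
  cycle 1 → 1: weight = 8, length = 1, mean = 8/1 ≈ 8.000
  cycle 0 → 1 → 0: weight = 8, length = 2, mean = 8/2 ≈ 4.000
  cycle 1 → 0 → 1: weight = 8, length = 2, mean = 8/2 ≈ 4.000
Minimum mean = 4.000, attained e.g. along the cycle 0 → 1 → 0 with weight 8 and length 2. So λ(A) = 8/2 = 4.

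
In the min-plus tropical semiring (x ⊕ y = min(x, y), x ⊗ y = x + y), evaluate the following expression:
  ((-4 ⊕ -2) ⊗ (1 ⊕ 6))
((-4 ⊕ -2) ⊗ (1 ⊕ 6)) = -3

Expand innermost to outermost. Recall ⊕ takes the minimum of its arguments and ⊗ takes their sum. Working out the expression ((-4 ⊕ -2) ⊗ (1 ⊕ 6)) gives -3.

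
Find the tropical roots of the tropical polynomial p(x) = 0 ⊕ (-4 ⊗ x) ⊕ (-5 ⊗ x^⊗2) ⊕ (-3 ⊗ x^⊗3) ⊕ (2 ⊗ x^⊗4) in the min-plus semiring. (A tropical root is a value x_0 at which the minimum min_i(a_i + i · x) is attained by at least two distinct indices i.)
Roots: {-5, -2, 1, 4}

Each tropical root is a break point of the lower envelope of the lines y = a_i + i · x (there are 5 lines, with slopes 0, 1, ..., 4). Only the lines that attain the minimum somewhere contribute to roots; other lines are dominated. Here the surviving (envelope) indices are i = 4, i = 3, i = 2, i = 1, i = 0.
Intersections between consecutive envelope lines give the roots: for adjacent envelope indices i < j the intersection is x = (a_i − a_j) / (j − i). Reading off the sorted break points: {-5, -2, 1, 4}.
Verification: at each break x_0, at least two indices attain the minimum of min_i(a_i + i · x_0).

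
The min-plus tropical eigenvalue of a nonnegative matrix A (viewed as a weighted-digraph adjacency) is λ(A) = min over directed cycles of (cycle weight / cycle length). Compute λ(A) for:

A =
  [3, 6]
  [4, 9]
λ(A) = 3

Enumerate directed cycles and compute their means (weight / length). Sample:
  cycle 0 → 0: weight = 3, length = 1, mean = 3/1 ≈ 3.000
  cycle 1 → 1: weight = 9, length = 1, mean = 9/1 ≈ 9.000
  cycle 0 → 1 → 0: weight = 10, length = 2, mean = 10/2 ≈ 5.000
  cycle 1 → 0 → 1: weight = 10, length = 2, mean = 10/2 ≈ 5.000
Minimum mean = 3.000, attained e.g. along the cycle 0 → 0 with weight 3 and length 1. So λ(A) = 3/1 = 3.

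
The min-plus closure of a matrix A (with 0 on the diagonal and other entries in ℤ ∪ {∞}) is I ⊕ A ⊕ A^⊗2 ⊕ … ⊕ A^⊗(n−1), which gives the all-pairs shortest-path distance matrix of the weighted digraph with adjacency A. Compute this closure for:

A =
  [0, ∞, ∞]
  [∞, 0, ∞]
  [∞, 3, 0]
Closure =
  [0, ∞, ∞]
  [∞, 0, ∞]
  [∞, 3, 0]

This is the Floyd-Warshall all-pairs shortest-path computation. For each intermediate vertex k = 0, 1, …, 2, update dist[i][j] ← min(dist[i][j], dist[i][k] + dist[k][j]). The final matrix gives, for each (i, j), the minimum total weight of any directed path from i to j (possibly empty when i = j).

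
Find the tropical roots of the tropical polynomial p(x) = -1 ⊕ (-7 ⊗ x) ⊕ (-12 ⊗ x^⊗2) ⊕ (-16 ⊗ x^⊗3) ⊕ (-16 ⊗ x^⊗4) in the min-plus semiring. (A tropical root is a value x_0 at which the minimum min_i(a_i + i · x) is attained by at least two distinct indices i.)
Roots: {0, 4, 5, 6}

Each tropical root is a break point of the lower envelope of the lines y = a_i + i · x (there are 5 lines, with slopes 0, 1, ..., 4). Only the lines that attain the minimum somewhere contribute to roots; other lines are dominated. Here the surviving (envelope) indices are i = 4, i = 3, i = 2, i = 1, i = 0.
Intersections between consecutive envelope lines give the roots: for adjacent envelope indices i < j the intersection is x = (a_i − a_j) / (j − i). Reading off the sorted break points: {0, 4, 5, 6}.
Verification: at each break x_0, at least two indices attain the minimum of min_i(a_i + i · x_0).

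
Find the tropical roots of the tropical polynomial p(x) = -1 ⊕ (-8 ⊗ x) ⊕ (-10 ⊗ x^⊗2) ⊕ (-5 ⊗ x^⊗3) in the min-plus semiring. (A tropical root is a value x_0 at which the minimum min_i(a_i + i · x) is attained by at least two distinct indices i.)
Roots: {-5, 2, 7}

Each tropical root is a break point of the lower envelope of the lines y = a_i + i · x (there are 4 lines, with slopes 0, 1, ..., 3). Only the lines that attain the minimum somewhere contribute to roots; other lines are dominated. Here the surviving (envelope) indices are i = 3, i = 2, i = 1, i = 0.
Intersections between consecutive envelope lines give the roots: for adjacent envelope indices i < j the intersection is x = (a_i − a_j) / (j − i). Reading off the sorted break points: {-5, 2, 7}.
Verification: at each break x_0, at least two indices attain the minimum of min_i(a_i + i · x_0).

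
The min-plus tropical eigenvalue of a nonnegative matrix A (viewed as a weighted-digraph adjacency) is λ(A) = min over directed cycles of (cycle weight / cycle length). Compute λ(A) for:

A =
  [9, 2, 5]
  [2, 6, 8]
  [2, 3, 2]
λ(A) = 2

Enumerate directed cycles and compute their means (weight / length). Sample:
  cycle 0 → 0: weight = 9, length = 1, mean = 9/1 ≈ 9.000
  cycle 1 → 1: weight = 6, length = 1, mean = 6/1 ≈ 6.000
  cycle 2 → 2: weight = 2, length = 1, mean = 2/1 ≈ 2.000
  cycle 0 → 1 → 0: weight = 4, length = 2, mean = 4/2 ≈ 2.000
  cycle 0 → 2 → 0: weight = 7, length = 2, mean = 7/2 ≈ 3.500
  cycle 1 → 0 → 1: weight = 4, length = 2, mean = 4/2 ≈ 2.000
Minimum mean = 2.000, attained e.g. along the cycle 2 → 2 with weight 2 and length 1. So λ(A) = 2/1 = 2.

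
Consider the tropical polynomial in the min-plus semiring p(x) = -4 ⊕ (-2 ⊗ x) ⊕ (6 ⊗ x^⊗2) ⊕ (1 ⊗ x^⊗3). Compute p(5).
p(5) = -4

A tropical monomial a ⊗ x^⊗i evaluates to a + i · x. Evaluating each term at x = 5:
  Term 0 contributes -4 + 0 · 5 = -4
  Term 1 contributes -2 + 1 · 5 = 3
  Term 2 contributes 6 + 2 · 5 = 16
  Term 3 contributes 1 + 3 · 5 = 16
p(5) = ⊕ of these = min[-4, 3, 16, 16] = -4.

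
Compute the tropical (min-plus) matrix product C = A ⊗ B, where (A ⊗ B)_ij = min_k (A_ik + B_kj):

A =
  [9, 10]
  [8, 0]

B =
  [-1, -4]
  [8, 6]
A ⊗ B =
  [8, 5]
  [7, 4]

Apply the min-plus product entry-by-entry:
  C[0][0] = min over k of (A[0][0] + B[0][0] = 9 + -1 = 8, A[0][1] + B[1][0] = 10 + 8 = 18) = 8 (attained at k = 0)
  C[0][1] = min over k of (A[0][0] + B[0][1] = 9 + -4 = 5, A[0][1] + B[1][1] = 10 + 6 = 16) = 5 (attained at k = 0)
  C[1][0] = min over k of (A[1][0] + B[0][0] = 8 + -1 = 7, A[1][1] + B[1][0] = 0 + 8 = 8) = 7 (attained at k = 0)
  C[1][1] = min over k of (A[1][0] + B[0][1] = 8 + -4 = 4, A[1][1] + B[1][1] = 0 + 6 = 6) = 4 (attained at k = 0)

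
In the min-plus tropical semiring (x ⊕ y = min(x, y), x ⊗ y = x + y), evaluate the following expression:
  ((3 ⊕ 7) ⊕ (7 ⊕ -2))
((3 ⊕ 7) ⊕ (7 ⊕ -2)) = -2

Expand innermost to outermost. Recall ⊕ takes the minimum of its arguments and ⊗ takes their sum. Working out the expression ((3 ⊕ 7) ⊕ (7 ⊕ -2)) gives -2.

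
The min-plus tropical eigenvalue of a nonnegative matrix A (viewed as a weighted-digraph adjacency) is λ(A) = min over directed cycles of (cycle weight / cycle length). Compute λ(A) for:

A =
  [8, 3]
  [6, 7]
λ(A) = 9/2

Enumerate directed cycles and compute their means (weight / length). Sample:
  cycle 0 → 0: weight = 8, length = 1, mean = 8/1 ≈ 8.000
  cycle 1 → 1: weight = 7, length = 1, mean = 7/1 ≈ 7.000
  cycle 0 → 1 → 0: weight = 9, length = 2, mean = 9/2 ≈ 4.500
  cycle 1 → 0 → 1: weight = 9, length = 2, mean = 9/2 ≈ 4.500
Minimum mean = 4.500, attained e.g. along the cycle 0 → 1 → 0 with weight 9 and length 2. So λ(A) = 9/2 = 9/2.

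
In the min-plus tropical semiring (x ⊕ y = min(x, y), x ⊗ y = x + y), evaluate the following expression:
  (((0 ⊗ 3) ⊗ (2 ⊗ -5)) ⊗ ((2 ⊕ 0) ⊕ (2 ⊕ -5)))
(((0 ⊗ 3) ⊗ (2 ⊗ -5)) ⊗ ((2 ⊕ 0) ⊕ (2 ⊕ -5))) = -5

Expand innermost to outermost. Recall ⊕ takes the minimum of its arguments and ⊗ takes their sum. Working out the expression (((0 ⊗ 3) ⊗ (2 ⊗ -5)) ⊗ ((2 ⊕ 0) ⊕ (2 ⊕ -5))) gives -5.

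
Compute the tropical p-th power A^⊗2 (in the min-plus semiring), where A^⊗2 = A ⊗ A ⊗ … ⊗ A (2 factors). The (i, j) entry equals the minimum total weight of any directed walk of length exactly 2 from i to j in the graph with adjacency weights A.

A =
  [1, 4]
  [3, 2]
A^⊗2 =
  [2, 5]
  [4, 4]

Each entry (A^⊗2)_ij equals the minimum over all length-2 walks i = v_0 → v_1 → … → v_2 = j of Σ_t A[v_t][v_{t+1}]. For example, for (i, j) = (0, 1) we minimise over 2 possible intermediate vertex sequences; the minimum is 5, attained along the walk 0 → 0 → 1.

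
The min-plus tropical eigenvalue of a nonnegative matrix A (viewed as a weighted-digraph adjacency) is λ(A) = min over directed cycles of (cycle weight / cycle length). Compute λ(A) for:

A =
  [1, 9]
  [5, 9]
λ(A) = 1

Enumerate directed cycles and compute their means (weight / length). Sample:
  cycle 0 → 0: weight = 1, length = 1, mean = 1/1 ≈ 1.000
  cycle 1 → 1: weight = 9, length = 1, mean = 9/1 ≈ 9.000
  cycle 0 → 1 → 0: weight = 14, length = 2, mean = 14/2 ≈ 7.000
  cycle 1 → 0 → 1: weight = 14, length = 2, mean = 14/2 ≈ 7.000
Minimum mean = 1.000, attained e.g. along the cycle 0 → 0 with weight 1 and length 1. So λ(A) = 1/1 = 1.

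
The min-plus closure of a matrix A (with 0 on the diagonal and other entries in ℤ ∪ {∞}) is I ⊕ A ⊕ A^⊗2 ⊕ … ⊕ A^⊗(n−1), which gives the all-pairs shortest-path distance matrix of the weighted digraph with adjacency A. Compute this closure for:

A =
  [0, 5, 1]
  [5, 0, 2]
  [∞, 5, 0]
Closure =
  [0, 5, 1]
  [5, 0, 2]
  [10, 5, 0]

This is the Floyd-Warshall all-pairs shortest-path computation. For each intermediate vertex k = 0, 1, …, 2, update dist[i][j] ← min(dist[i][j], dist[i][k] + dist[k][j]). The final matrix gives, for each (i, j), the minimum total weight of any directed path from i to j (possibly empty when i = j).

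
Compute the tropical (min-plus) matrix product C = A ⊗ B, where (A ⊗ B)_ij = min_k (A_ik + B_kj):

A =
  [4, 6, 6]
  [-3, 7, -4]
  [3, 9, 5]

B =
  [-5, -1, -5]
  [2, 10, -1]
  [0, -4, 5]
A ⊗ B =
  [-1, 2, -1]
  [-8, -8, -8]
  [-2, 1, -2]

Apply the min-plus product entry-by-entry:
  C[0][0] = min over k of (A[0][0] + B[0][0] = 4 + -5 = -1, A[0][1] + B[1][0] = 6 + 2 = 8, A[0][2] + B[2][0] = 6 + 0 = 6) = -1 (attained at k = 0)
  C[0][1] = min over k of (A[0][0] + B[0][1] = 4 + -1 = 3, A[0][1] + B[1][1] = 6 + 10 = 16, A[0][2] + B[2][1] = 6 + -4 = 2) = 2 (attained at k = 2)
  C[0][2] = min over k of (A[0][0] + B[0][2] = 4 + -5 = -1, A[0][1] + B[1][2] = 6 + -1 = 5, A[0][2] + B[2][2] = 6 + 5 = 11) = -1 (attained at k = 0)
  C[1][0] = min over k of (A[1][0] + B[0][0] = -3 + -5 = -8, A[1][1] + B[1][0] = 7 + 2 = 9, A[1][2] + B[2][0] = -4 + 0 = -4) = -8 (attained at k = 0)
  C[1][1] = min over k of (A[1][0] + B[0][1] = -3 + -1 = -4, A[1][1] + B[1][1] = 7 + 10 = 17, A[1][2] + B[2][1] = -4 + -4 = -8) = -8 (attained at k = 2)
  C[1][2] = min over k of (A[1][0] + B[0][2] = -3 + -5 = -8, A[1][1] + B[1][2] = 7 + -1 = 6, A[1][2] + B[2][2] = -4 + 5 = 1) = -8 (attained at k = 0)
  C[2][0] = min over k of (A[2][0] + B[0][0] = 3 + -5 = -2, A[2][1] + B[1][0] = 9 + 2 = 11, A[2][2] + B[2][0] = 5 + 0 = 5) = -2 (attained at k = 0)
  C[2][1] = min over k of (A[2][0] + B[0][1] = 3 + -1 = 2, A[2][1] + B[1][1] = 9 + 10 = 19, A[2][2] + B[2][1] = 5 + -4 = 1) = 1 (attained at k = 2)
  C[2][2] = min over k of (A[2][0] + B[0][2] = 3 + -5 = -2, A[2][1] + B[1][2] = 9 + -1 = 8, A[2][2] + B[2][2] = 5 + 5 = 10) = -2 (attained at k = 0)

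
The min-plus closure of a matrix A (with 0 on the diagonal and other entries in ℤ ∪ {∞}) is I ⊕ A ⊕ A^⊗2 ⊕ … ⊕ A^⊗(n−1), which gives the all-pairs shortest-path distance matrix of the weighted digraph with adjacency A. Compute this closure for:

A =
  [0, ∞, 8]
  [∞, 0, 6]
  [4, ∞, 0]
Closure =
  [0, ∞, 8]
  [10, 0, 6]
  [4, ∞, 0]

This is the Floyd-Warshall all-pairs shortest-path computation. For each intermediate vertex k = 0, 1, …, 2, update dist[i][j] ← min(dist[i][j], dist[i][k] + dist[k][j]). The final matrix gives, for each (i, j), the minimum total weight of any directed path from i to j (possibly empty when i = j).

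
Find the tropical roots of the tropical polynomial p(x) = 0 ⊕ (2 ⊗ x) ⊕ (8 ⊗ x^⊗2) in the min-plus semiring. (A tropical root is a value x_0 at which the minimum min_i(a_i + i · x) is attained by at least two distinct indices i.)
Roots: {-6, -2}

Each tropical root is a break point of the lower envelope of the lines y = a_i + i · x (there are 3 lines, with slopes 0, 1, ..., 2). Only the lines that attain the minimum somewhere contribute to roots; other lines are dominated. Here the surviving (envelope) indices are i = 2, i = 1, i = 0.
Intersections between consecutive envelope lines give the roots: for adjacent envelope indices i < j the intersection is x = (a_i − a_j) / (j − i). Reading off the sorted break points: {-6, -2}.
Verification: at each break x_0, at least two indices attain the minimum of min_i(a_i + i · x_0).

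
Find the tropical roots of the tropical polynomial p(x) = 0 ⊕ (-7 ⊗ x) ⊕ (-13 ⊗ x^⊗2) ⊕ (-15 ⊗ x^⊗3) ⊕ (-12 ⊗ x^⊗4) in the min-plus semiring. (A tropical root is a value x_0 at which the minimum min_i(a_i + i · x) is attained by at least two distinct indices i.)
Roots: {-3, 2, 6, 7}

Each tropical root is a break point of the lower envelope of the lines y = a_i + i · x (there are 5 lines, with slopes 0, 1, ..., 4). Only the lines that attain the minimum somewhere contribute to roots; other lines are dominated. Here the surviving (envelope) indices are i = 4, i = 3, i = 2, i = 1, i = 0.
Intersections between consecutive envelope lines give the roots: for adjacent envelope indices i < j the intersection is x = (a_i − a_j) / (j − i). Reading off the sorted break points: {-3, 2, 6, 7}.
Verification: at each break x_0, at least two indices attain the minimum of min_i(a_i + i · x_0).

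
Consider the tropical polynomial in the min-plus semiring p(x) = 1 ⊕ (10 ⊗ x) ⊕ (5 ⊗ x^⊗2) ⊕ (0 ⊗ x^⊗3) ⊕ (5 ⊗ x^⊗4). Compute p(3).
p(3) = 1

A tropical monomial a ⊗ x^⊗i evaluates to a + i · x. Evaluating each term at x = 3:
  Term 0 contributes 1 + 0 · 3 = 1
  Term 1 contributes 10 + 1 · 3 = 13
  Term 2 contributes 5 + 2 · 3 = 11
  Term 3 contributes 0 + 3 · 3 = 9
  Term 4 contributes 5 + 4 · 3 = 17
p(3) = ⊕ of these = min[1, 13, 11, 9, 17] = 1.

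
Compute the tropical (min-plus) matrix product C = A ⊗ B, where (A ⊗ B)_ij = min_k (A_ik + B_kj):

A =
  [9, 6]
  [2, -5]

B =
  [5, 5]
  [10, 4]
A ⊗ B =
  [14, 10]
  [5, -1]

Apply the min-plus product entry-by-entry:
  C[0][0] = min over k of (A[0][0] + B[0][0] = 9 + 5 = 14, A[0][1] + B[1][0] = 6 + 10 = 16) = 14 (attained at k = 0)
  C[0][1] = min over k of (A[0][0] + B[0][1] = 9 + 5 = 14, A[0][1] + B[1][1] = 6 + 4 = 10) = 10 (attained at k = 1)
  C[1][0] = min over k of (A[1][0] + B[0][0] = 2 + 5 = 7, A[1][1] + B[1][0] = -5 + 10 = 5) = 5 (attained at k = 1)
  C[1][1] = min over k of (A[1][0] + B[0][1] = 2 + 5 = 7, A[1][1] + B[1][1] = -5 + 4 = -1) = -1 (attained at k = 1)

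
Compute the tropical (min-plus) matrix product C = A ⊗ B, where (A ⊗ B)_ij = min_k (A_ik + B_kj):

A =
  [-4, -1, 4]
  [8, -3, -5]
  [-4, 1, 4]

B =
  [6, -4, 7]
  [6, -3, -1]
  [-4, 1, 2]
A ⊗ B =
  [0, -8, -2]
  [-9, -6, -4]
  [0, -8, 0]

Apply the min-plus product entry-by-entry:
  C[0][0] = min over k of (A[0][0] + B[0][0] = -4 + 6 = 2, A[0][1] + B[1][0] = -1 + 6 = 5, A[0][2] + B[2][0] = 4 + -4 = 0) = 0 (attained at k = 2)
  C[0][1] = min over k of (A[0][0] + B[0][1] = -4 + -4 = -8, A[0][1] + B[1][1] = -1 + -3 = -4, A[0][2] + B[2][1] = 4 + 1 = 5) = -8 (attained at k = 0)
  C[0][2] = min over k of (A[0][0] + B[0][2] = -4 + 7 = 3, A[0][1] + B[1][2] = -1 + -1 = -2, A[0][2] + B[2][2] = 4 + 2 = 6) = -2 (attained at k = 1)
  C[1][0] = min over k of (A[1][0] + B[0][0] = 8 + 6 = 14, A[1][1] + B[1][0] = -3 + 6 = 3, A[1][2] + B[2][0] = -5 + -4 = -9) = -9 (attained at k = 2)
  C[1][1] = min over k of (A[1][0] + B[0][1] = 8 + -4 = 4, A[1][1] + B[1][1] = -3 + -3 = -6, A[1][2] + B[2][1] = -5 + 1 = -4) = -6 (attained at k = 1)
  C[1][2] = min over k of (A[1][0] + B[0][2] = 8 + 7 = 15, A[1][1] + B[1][2] = -3 + -1 = -4, A[1][2] + B[2][2] = -5 + 2 = -3) = -4 (attained at k = 1)
  C[2][0] = min over k of (A[2][0] + B[0][0] = -4 + 6 = 2, A[2][1] + B[1][0] = 1 + 6 = 7, A[2][2] + B[2][0] = 4 + -4 = 0) = 0 (attained at k = 2)
  C[2][1] = min over k of (A[2][0] + B[0][1] = -4 + -4 = -8, A[2][1] + B[1][1] = 1 + -3 = -2, A[2][2] + B[2][1] = 4 + 1 = 5) = -8 (attained at k = 0)
  C[2][2] = min over k of (A[2][0] + B[0][2] = -4 + 7 = 3, A[2][1] + B[1][2] = 1 + -1 = 0, A[2][2] + B[2][2] = 4 + 2 = 6) = 0 (attained at k = 1)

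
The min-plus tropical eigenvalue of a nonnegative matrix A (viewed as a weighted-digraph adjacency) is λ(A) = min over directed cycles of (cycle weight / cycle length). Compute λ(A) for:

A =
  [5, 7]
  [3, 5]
λ(A) = 5

Enumerate directed cycles and compute their means (weight / length). Sample:
  cycle 0 → 0: weight = 5, length = 1, mean = 5/1 ≈ 5.000
  cycle 1 → 1: weight = 5, length = 1, mean = 5/1 ≈ 5.000
  cycle 0 → 1 → 0: weight = 10, length = 2, mean = 10/2 ≈ 5.000
  cycle 1 → 0 → 1: weight = 10, length = 2, mean = 10/2 ≈ 5.000
Minimum mean = 5.000, attained e.g. along the cycle 0 → 0 with weight 5 and length 1. So λ(A) = 5/1 = 5.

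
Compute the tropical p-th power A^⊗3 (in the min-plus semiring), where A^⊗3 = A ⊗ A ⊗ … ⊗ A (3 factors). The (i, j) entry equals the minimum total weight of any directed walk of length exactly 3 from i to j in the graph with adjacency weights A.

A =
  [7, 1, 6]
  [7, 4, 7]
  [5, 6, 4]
A^⊗3 =
  [12, 9, 12]
  [15, 12, 15]
  [13, 10, 12]

Each entry (A^⊗3)_ij equals the minimum over all length-3 walks i = v_0 → v_1 → … → v_3 = j of Σ_t A[v_t][v_{t+1}]. For example, for (i, j) = (0, 2) we minimise over 9 possible intermediate vertex sequences; the minimum is 12, attained along the walk 0 → 1 → 1 → 2.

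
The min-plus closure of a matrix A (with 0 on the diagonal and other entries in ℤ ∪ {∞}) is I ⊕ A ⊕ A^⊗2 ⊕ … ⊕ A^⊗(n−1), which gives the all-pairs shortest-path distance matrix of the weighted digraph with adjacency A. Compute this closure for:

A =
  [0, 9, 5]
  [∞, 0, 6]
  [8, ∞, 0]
Closure =
  [0, 9, 5]
  [14, 0, 6]
  [8, 17, 0]

This is the Floyd-Warshall all-pairs shortest-path computation. For each intermediate vertex k = 0, 1, …, 2, update dist[i][j] ← min(dist[i][j], dist[i][k] + dist[k][j]). The final matrix gives, for each (i, j), the minimum total weight of any directed path from i to j (possibly empty when i = j).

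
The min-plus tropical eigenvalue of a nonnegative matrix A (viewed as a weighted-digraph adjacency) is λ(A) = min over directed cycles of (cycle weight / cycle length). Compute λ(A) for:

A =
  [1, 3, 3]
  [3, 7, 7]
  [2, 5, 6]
λ(A) = 1

Enumerate directed cycles and compute their means (weight / length). Sample:
  cycle 0 → 0: weight = 1, length = 1, mean = 1/1 ≈ 1.000
  cycle 1 → 1: weight = 7, length = 1, mean = 7/1 ≈ 7.000
  cycle 2 → 2: weight = 6, length = 1, mean = 6/1 ≈ 6.000
  cycle 0 → 1 → 0: weight = 6, length = 2, mean = 6/2 ≈ 3.000
  cycle 0 → 2 → 0: weight = 5, length = 2, mean = 5/2 ≈ 2.500
  cycle 1 → 0 → 1: weight = 6, length = 2, mean = 6/2 ≈ 3.000
Minimum mean = 1.000, attained e.g. along the cycle 0 → 0 with weight 1 and length 1. So λ(A) = 1/1 = 1.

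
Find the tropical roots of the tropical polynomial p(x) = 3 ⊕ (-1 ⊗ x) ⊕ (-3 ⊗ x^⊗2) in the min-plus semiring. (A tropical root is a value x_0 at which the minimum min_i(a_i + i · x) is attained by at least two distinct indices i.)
Roots: {2, 4}

Each tropical root is a break point of the lower envelope of the lines y = a_i + i · x (there are 3 lines, with slopes 0, 1, ..., 2). Only the lines that attain the minimum somewhere contribute to roots; other lines are dominated. Here the surviving (envelope) indices are i = 2, i = 1, i = 0.
Intersections between consecutive envelope lines give the roots: for adjacent envelope indices i < j the intersection is x = (a_i − a_j) / (j − i). Reading off the sorted break points: {2, 4}.
Verification: at each break x_0, at least two indices attain the minimum of min_i(a_i + i · x_0).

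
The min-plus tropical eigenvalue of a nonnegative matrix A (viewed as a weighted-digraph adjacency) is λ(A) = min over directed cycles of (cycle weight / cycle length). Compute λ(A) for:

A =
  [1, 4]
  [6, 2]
λ(A) = 1

Enumerate directed cycles and compute their means (weight / length). Sample:
  cycle 0 → 0: weight = 1, length = 1, mean = 1/1 ≈ 1.000
  cycle 1 → 1: weight = 2, length = 1, mean = 2/1 ≈ 2.000
  cycle 0 → 1 → 0: weight = 10, length = 2, mean = 10/2 ≈ 5.000
  cycle 1 → 0 → 1: weight = 10, length = 2, mean = 10/2 ≈ 5.000
Minimum mean = 1.000, attained e.g. along the cycle 0 → 0 with weight 1 and length 1. So λ(A) = 1/1 = 1.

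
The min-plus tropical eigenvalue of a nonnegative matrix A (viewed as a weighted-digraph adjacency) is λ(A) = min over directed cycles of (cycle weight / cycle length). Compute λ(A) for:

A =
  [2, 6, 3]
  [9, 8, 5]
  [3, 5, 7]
λ(A) = 2

Enumerate directed cycles and compute their means (weight / length). Sample:
  cycle 0 → 0: weight = 2, length = 1, mean = 2/1 ≈ 2.000
  cycle 1 → 1: weight = 8, length = 1, mean = 8/1 ≈ 8.000
  cycle 2 → 2: weight = 7, length = 1, mean = 7/1 ≈ 7.000
  cycle 0 → 1 → 0: weight = 15, length = 2, mean = 15/2 ≈ 7.500
  cycle 0 → 2 → 0: weight = 6, length = 2, mean = 6/2 ≈ 3.000
  cycle 1 → 0 → 1: weight = 15, length = 2, mean = 15/2 ≈ 7.500
Minimum mean = 2.000, attained e.g. along the cycle 0 → 0 with weight 2 and length 1. So λ(A) = 2/1 = 2.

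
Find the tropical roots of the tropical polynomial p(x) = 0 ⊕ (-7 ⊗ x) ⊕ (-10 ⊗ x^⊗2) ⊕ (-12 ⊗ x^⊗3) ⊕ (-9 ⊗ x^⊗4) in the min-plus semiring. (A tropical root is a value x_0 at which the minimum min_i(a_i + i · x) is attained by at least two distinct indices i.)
Roots: {-3, 2, 3, 7}

Each tropical root is a break point of the lower envelope of the lines y = a_i + i · x (there are 5 lines, with slopes 0, 1, ..., 4). Only the lines that attain the minimum somewhere contribute to roots; other lines are dominated. Here the surviving (envelope) indices are i = 4, i = 3, i = 2, i = 1, i = 0.
Intersections between consecutive envelope lines give the roots: for adjacent envelope indices i < j the intersection is x = (a_i − a_j) / (j − i). Reading off the sorted break points: {-3, 2, 3, 7}.
Verification: at each break x_0, at least two indices attain the minimum of min_i(a_i + i · x_0).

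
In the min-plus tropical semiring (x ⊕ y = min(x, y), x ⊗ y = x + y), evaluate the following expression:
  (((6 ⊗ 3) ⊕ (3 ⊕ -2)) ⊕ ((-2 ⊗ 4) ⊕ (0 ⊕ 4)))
(((6 ⊗ 3) ⊕ (3 ⊕ -2)) ⊕ ((-2 ⊗ 4) ⊕ (0 ⊕ 4))) = -2

Expand innermost to outermost. Recall ⊕ takes the minimum of its arguments and ⊗ takes their sum. Working out the expression (((6 ⊗ 3) ⊕ (3 ⊕ -2)) ⊕ ((-2 ⊗ 4) ⊕ (0 ⊕ 4))) gives -2.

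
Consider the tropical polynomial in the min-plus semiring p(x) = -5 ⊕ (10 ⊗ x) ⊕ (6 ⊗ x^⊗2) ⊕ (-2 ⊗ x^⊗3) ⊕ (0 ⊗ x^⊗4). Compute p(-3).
p(-3) = -12

A tropical monomial a ⊗ x^⊗i evaluates to a + i · x. Evaluating each term at x = -3:
  Term 0 contributes -5 + 0 · -3 = -5
  Term 1 contributes 10 + 1 · -3 = 7
  Term 2 contributes 6 + 2 · -3 = 0
  Term 3 contributes -2 + 3 · -3 = -11
  Term 4 contributes 0 + 4 · -3 = -12
p(-3) = ⊕ of these = min[-5, 7, 0, -11, -12] = -12.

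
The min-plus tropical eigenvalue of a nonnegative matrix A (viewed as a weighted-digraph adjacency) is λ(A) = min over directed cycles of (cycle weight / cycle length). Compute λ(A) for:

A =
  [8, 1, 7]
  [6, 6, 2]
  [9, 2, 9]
λ(A) = 2

Enumerate directed cycles and compute their means (weight / length). Sample:
  cycle 0 → 0: weight = 8, length = 1, mean = 8/1 ≈ 8.000
  cycle 1 → 1: weight = 6, length = 1, mean = 6/1 ≈ 6.000
  cycle 2 → 2: weight = 9, length = 1, mean = 9/1 ≈ 9.000
  cycle 0 → 1 → 0: weight = 7, length = 2, mean = 7/2 ≈ 3.500
  cycle 0 → 2 → 0: weight = 16, length = 2, mean = 16/2 ≈ 8.000
  cycle 1 → 0 → 1: weight = 7, length = 2, mean = 7/2 ≈ 3.500
Minimum mean = 2.000, attained e.g. along the cycle 1 → 2 → 1 with weight 4 and length 2. So λ(A) = 4/2 = 2.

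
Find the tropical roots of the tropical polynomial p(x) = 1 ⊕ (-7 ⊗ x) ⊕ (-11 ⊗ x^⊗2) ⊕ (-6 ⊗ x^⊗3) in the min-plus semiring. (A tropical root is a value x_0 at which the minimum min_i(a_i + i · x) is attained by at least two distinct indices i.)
Roots: {-5, 4, 8}

Each tropical root is a break point of the lower envelope of the lines y = a_i + i · x (there are 4 lines, with slopes 0, 1, ..., 3). Only the lines that attain the minimum somewhere contribute to roots; other lines are dominated. Here the surviving (envelope) indices are i = 3, i = 2, i = 1, i = 0.
Intersections between consecutive envelope lines give the roots: for adjacent envelope indices i < j the intersection is x = (a_i − a_j) / (j − i). Reading off the sorted break points: {-5, 4, 8}.
Verification: at each break x_0, at least two indices attain the minimum of min_i(a_i + i · x_0).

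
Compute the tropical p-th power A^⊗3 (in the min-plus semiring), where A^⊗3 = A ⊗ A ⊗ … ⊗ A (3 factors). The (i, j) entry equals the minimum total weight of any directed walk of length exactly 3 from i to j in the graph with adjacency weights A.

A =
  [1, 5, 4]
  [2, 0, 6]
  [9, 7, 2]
A^⊗3 =
  [3, 5, 6]
  [2, 0, 6]
  [9, 7, 6]

Each entry (A^⊗3)_ij equals the minimum over all length-3 walks i = v_0 → v_1 → … → v_3 = j of Σ_t A[v_t][v_{t+1}]. For example, for (i, j) = (0, 2) we minimise over 9 possible intermediate vertex sequences; the minimum is 6, attained along the walk 0 → 0 → 0 → 2.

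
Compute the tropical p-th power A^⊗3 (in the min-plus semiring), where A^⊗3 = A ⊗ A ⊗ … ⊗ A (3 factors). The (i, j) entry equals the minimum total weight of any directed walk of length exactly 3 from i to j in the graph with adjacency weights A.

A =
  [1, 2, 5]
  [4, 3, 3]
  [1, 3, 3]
A^⊗3 =
  [3, 4, 6]
  [5, 6, 9]
  [3, 4, 6]

Each entry (A^⊗3)_ij equals the minimum over all length-3 walks i = v_0 → v_1 → … → v_3 = j of Σ_t A[v_t][v_{t+1}]. For example, for (i, j) = (0, 2) we minimise over 9 possible intermediate vertex sequences; the minimum is 6, attained along the walk 0 → 0 → 1 → 2.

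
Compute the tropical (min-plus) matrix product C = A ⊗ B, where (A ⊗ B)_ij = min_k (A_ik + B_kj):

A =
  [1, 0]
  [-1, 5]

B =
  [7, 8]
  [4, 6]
A ⊗ B =
  [4, 6]
  [6, 7]

Apply the min-plus product entry-by-entry:
  C[0][0] = min over k of (A[0][0] + B[0][0] = 1 + 7 = 8, A[0][1] + B[1][0] = 0 + 4 = 4) = 4 (attained at k = 1)
  C[0][1] = min over k of (A[0][0] + B[0][1] = 1 + 8 = 9, A[0][1] + B[1][1] = 0 + 6 = 6) = 6 (attained at k = 1)
  C[1][0] = min over k of (A[1][0] + B[0][0] = -1 + 7 = 6, A[1][1] + B[1][0] = 5 + 4 = 9) = 6 (attained at k = 0)
  C[1][1] = min over k of (A[1][0] + B[0][1] = -1 + 8 = 7, A[1][1] + B[1][1] = 5 + 6 = 11) = 7 (attained at k = 0)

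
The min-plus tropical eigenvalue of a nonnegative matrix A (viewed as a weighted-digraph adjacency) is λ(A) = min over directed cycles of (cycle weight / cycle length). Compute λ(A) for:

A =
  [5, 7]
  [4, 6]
λ(A) = 5

Enumerate directed cycles and compute their means (weight / length). Sample:
  cycle 0 → 0: weight = 5, length = 1, mean = 5/1 ≈ 5.000
  cycle 1 → 1: weight = 6, length = 1, mean = 6/1 ≈ 6.000
  cycle 0 → 1 → 0: weight = 11, length = 2, mean = 11/2 ≈ 5.500
  cycle 1 → 0 → 1: weight = 11, length = 2, mean = 11/2 ≈ 5.500
Minimum mean = 5.000, attained e.g. along the cycle 0 → 0 with weight 5 and length 1. So λ(A) = 5/1 = 5.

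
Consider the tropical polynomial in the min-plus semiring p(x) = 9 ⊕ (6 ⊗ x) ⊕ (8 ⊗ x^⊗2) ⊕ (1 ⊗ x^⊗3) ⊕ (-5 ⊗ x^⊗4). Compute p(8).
p(8) = 9

A tropical monomial a ⊗ x^⊗i evaluates to a + i · x. Evaluating each term at x = 8:
  Term 0 contributes 9 + 0 · 8 = 9
  Term 1 contributes 6 + 1 · 8 = 14
  Term 2 contributes 8 + 2 · 8 = 24
  Term 3 contributes 1 + 3 · 8 = 25
  Term 4 contributes -5 + 4 · 8 = 27
p(8) = ⊕ of these = min[9, 14, 24, 25, 27] = 9.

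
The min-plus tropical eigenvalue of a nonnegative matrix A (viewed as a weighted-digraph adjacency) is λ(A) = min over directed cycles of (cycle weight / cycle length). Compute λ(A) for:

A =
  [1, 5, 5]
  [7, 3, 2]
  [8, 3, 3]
λ(A) = 1

Enumerate directed cycles and compute their means (weight / length). Sample:
  cycle 0 → 0: weight = 1, length = 1, mean = 1/1 ≈ 1.000
  cycle 1 → 1: weight = 3, length = 1, mean = 3/1 ≈ 3.000
  cycle 2 → 2: weight = 3, length = 1, mean = 3/1 ≈ 3.000
  cycle 0 → 1 → 0: weight = 12, length = 2, mean = 12/2 ≈ 6.000
  cycle 0 → 2 → 0: weight = 13, length = 2, mean = 13/2 ≈ 6.500
  cycle 1 → 0 → 1: weight = 12, length = 2, mean = 12/2 ≈ 6.000
Minimum mean = 1.000, attained e.g. along the cycle 0 → 0 with weight 1 and length 1. So λ(A) = 1/1 = 1.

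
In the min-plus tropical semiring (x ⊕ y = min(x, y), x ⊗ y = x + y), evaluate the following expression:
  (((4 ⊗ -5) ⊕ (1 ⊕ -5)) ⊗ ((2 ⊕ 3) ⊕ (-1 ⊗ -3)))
(((4 ⊗ -5) ⊕ (1 ⊕ -5)) ⊗ ((2 ⊕ 3) ⊕ (-1 ⊗ -3))) = -9

Expand innermost to outermost. Recall ⊕ takes the minimum of its arguments and ⊗ takes their sum. Working out the expression (((4 ⊗ -5) ⊕ (1 ⊕ -5)) ⊗ ((2 ⊕ 3) ⊕ (-1 ⊗ -3))) gives -9.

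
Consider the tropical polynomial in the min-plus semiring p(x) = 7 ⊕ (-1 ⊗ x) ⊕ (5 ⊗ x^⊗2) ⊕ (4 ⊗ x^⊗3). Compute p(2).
p(2) = 1

A tropical monomial a ⊗ x^⊗i evaluates to a + i · x. Evaluating each term at x = 2:
  Term 0 contributes 7 + 0 · 2 = 7
  Term 1 contributes -1 + 1 · 2 = 1
  Term 2 contributes 5 + 2 · 2 = 9
  Term 3 contributes 4 + 3 · 2 = 10
p(2) = ⊕ of these = min[7, 1, 9, 10] = 1.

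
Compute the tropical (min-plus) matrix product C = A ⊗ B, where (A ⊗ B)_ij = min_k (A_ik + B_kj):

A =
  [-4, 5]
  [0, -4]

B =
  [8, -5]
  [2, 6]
A ⊗ B =
  [4, -9]
  [-2, -5]

Apply the min-plus product entry-by-entry:
  C[0][0] = min over k of (A[0][0] + B[0][0] = -4 + 8 = 4, A[0][1] + B[1][0] = 5 + 2 = 7) = 4 (attained at k = 0)
  C[0][1] = min over k of (A[0][0] + B[0][1] = -4 + -5 = -9, A[0][1] + B[1][1] = 5 + 6 = 11) = -9 (attained at k = 0)
  C[1][0] = min over k of (A[1][0] + B[0][0] = 0 + 8 = 8, A[1][1] + B[1][0] = -4 + 2 = -2) = -2 (attained at k = 1)
  C[1][1] = min over k of (A[1][0] + B[0][1] = 0 + -5 = -5, A[1][1] + B[1][1] = -4 + 6 = 2) = -5 (attained at k = 0)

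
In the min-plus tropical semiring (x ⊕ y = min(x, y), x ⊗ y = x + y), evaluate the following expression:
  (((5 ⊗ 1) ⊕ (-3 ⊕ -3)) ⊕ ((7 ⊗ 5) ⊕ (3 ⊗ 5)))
(((5 ⊗ 1) ⊕ (-3 ⊕ -3)) ⊕ ((7 ⊗ 5) ⊕ (3 ⊗ 5))) = -3

Expand innermost to outermost. Recall ⊕ takes the minimum of its arguments and ⊗ takes their sum. Working out the expression (((5 ⊗ 1) ⊕ (-3 ⊕ -3)) ⊕ ((7 ⊗ 5) ⊕ (3 ⊗ 5))) gives -3.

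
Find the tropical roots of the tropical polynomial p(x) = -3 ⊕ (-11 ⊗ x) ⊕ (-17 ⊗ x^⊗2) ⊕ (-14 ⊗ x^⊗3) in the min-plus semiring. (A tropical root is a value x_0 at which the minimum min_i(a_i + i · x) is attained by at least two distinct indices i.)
Roots: {-3, 6, 8}

Each tropical root is a break point of the lower envelope of the lines y = a_i + i · x (there are 4 lines, with slopes 0, 1, ..., 3). Only the lines that attain the minimum somewhere contribute to roots; other lines are dominated. Here the surviving (envelope) indices are i = 3, i = 2, i = 1, i = 0.
Intersections between consecutive envelope lines give the roots: for adjacent envelope indices i < j the intersection is x = (a_i − a_j) / (j − i). Reading off the sorted break points: {-3, 6, 8}.
Verification: at each break x_0, at least two indices attain the minimum of min_i(a_i + i · x_0).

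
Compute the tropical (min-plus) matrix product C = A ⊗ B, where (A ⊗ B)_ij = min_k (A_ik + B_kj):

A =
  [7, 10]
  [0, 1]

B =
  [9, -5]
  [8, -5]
A ⊗ B =
  [16, 2]
  [9, -5]

Apply the min-plus product entry-by-entry:
  C[0][0] = min over k of (A[0][0] + B[0][0] = 7 + 9 = 16, A[0][1] + B[1][0] = 10 + 8 = 18) = 16 (attained at k = 0)
  C[0][1] = min over k of (A[0][0] + B[0][1] = 7 + -5 = 2, A[0][1] + B[1][1] = 10 + -5 = 5) = 2 (attained at k = 0)
  C[1][0] = min over k of (A[1][0] + B[0][0] = 0 + 9 = 9, A[1][1] + B[1][0] = 1 + 8 = 9) = 9 (attained at k = 0)
  C[1][1] = min over k of (A[1][0] + B[0][1] = 0 + -5 = -5, A[1][1] + B[1][1] = 1 + -5 = -4) = -5 (attained at k = 0)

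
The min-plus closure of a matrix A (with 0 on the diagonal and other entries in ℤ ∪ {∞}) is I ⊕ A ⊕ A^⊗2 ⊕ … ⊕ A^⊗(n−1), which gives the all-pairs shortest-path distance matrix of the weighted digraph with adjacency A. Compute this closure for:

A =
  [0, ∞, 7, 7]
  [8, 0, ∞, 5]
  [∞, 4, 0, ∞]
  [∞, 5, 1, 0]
Closure =
  [0, 11, 7, 7]
  [8, 0, 6, 5]
  [12, 4, 0, 9]
  [13, 5, 1, 0]

This is the Floyd-Warshall all-pairs shortest-path computation. For each intermediate vertex k = 0, 1, …, 3, update dist[i][j] ← min(dist[i][j], dist[i][k] + dist[k][j]). The final matrix gives, for each (i, j), the minimum total weight of any directed path from i to j (possibly empty when i = j).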